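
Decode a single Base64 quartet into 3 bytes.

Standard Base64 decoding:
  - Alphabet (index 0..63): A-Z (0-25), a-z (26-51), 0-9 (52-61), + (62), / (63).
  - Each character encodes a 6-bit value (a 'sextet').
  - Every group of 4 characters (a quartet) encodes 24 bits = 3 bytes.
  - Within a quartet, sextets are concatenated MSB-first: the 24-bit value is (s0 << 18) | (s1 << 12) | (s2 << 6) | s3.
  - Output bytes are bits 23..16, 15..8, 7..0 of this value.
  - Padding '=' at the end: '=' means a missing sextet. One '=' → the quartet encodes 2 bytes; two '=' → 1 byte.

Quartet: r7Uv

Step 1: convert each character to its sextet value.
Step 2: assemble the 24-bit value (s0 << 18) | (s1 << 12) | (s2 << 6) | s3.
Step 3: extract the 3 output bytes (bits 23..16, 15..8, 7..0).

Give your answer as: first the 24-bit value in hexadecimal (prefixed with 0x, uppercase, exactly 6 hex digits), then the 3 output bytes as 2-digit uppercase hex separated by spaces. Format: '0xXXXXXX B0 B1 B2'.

Answer: 0xAFB52F AF B5 2F

Derivation:
Sextets: r=43, 7=59, U=20, v=47
24-bit: (43<<18) | (59<<12) | (20<<6) | 47
      = 0xAC0000 | 0x03B000 | 0x000500 | 0x00002F
      = 0xAFB52F
Bytes: (v>>16)&0xFF=AF, (v>>8)&0xFF=B5, v&0xFF=2F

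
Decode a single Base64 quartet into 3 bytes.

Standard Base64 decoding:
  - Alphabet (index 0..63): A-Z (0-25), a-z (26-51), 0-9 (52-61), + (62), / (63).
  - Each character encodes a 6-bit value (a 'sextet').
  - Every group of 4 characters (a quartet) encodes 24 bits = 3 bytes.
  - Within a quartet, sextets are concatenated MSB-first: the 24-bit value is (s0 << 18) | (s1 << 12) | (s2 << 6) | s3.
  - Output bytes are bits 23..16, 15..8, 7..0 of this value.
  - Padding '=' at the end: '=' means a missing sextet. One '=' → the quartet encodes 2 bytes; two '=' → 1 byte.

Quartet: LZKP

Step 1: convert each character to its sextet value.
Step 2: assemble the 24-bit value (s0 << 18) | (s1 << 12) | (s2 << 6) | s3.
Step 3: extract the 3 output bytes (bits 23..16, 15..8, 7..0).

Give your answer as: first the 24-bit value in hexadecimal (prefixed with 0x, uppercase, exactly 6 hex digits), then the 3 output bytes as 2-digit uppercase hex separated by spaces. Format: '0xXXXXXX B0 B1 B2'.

Sextets: L=11, Z=25, K=10, P=15
24-bit: (11<<18) | (25<<12) | (10<<6) | 15
      = 0x2C0000 | 0x019000 | 0x000280 | 0x00000F
      = 0x2D928F
Bytes: (v>>16)&0xFF=2D, (v>>8)&0xFF=92, v&0xFF=8F

Answer: 0x2D928F 2D 92 8F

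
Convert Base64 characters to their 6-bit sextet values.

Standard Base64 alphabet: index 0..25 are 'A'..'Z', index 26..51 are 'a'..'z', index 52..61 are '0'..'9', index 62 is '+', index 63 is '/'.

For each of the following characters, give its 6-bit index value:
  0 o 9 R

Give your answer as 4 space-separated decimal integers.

Answer: 52 40 61 17

Derivation:
'0': 0..9 range, 52 + ord('0') − ord('0') = 52
'o': a..z range, 26 + ord('o') − ord('a') = 40
'9': 0..9 range, 52 + ord('9') − ord('0') = 61
'R': A..Z range, ord('R') − ord('A') = 17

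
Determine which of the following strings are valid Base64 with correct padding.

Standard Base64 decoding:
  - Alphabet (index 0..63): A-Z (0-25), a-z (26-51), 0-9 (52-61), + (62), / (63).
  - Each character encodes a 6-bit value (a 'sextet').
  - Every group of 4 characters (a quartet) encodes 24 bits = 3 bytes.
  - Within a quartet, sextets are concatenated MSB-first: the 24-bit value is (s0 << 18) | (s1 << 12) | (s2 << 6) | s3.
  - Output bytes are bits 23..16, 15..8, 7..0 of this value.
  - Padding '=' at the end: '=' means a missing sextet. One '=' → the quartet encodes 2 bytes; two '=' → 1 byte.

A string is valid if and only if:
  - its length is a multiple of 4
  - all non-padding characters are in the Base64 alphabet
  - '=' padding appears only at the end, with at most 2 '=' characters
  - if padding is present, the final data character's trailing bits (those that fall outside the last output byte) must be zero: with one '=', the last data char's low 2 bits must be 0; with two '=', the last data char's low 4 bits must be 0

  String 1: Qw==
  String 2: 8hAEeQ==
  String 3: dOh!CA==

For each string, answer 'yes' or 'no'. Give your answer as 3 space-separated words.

String 1: 'Qw==' → valid
String 2: '8hAEeQ==' → valid
String 3: 'dOh!CA==' → invalid (bad char(s): ['!'])

Answer: yes yes no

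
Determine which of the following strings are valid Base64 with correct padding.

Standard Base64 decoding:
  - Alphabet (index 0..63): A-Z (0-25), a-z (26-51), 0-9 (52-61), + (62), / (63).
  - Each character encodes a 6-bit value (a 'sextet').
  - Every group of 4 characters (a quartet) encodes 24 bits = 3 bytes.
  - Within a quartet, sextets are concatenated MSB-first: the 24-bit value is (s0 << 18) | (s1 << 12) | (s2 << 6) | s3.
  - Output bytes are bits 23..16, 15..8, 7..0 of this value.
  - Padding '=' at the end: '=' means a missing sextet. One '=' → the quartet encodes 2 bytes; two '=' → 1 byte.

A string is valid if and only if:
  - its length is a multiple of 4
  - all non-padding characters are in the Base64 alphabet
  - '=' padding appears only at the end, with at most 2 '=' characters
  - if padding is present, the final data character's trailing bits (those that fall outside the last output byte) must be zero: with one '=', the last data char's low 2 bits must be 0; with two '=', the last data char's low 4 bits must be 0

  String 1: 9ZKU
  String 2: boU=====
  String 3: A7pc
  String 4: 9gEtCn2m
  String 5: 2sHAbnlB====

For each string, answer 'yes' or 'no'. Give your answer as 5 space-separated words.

String 1: '9ZKU' → valid
String 2: 'boU=====' → invalid (5 pad chars (max 2))
String 3: 'A7pc' → valid
String 4: '9gEtCn2m' → valid
String 5: '2sHAbnlB====' → invalid (4 pad chars (max 2))

Answer: yes no yes yes no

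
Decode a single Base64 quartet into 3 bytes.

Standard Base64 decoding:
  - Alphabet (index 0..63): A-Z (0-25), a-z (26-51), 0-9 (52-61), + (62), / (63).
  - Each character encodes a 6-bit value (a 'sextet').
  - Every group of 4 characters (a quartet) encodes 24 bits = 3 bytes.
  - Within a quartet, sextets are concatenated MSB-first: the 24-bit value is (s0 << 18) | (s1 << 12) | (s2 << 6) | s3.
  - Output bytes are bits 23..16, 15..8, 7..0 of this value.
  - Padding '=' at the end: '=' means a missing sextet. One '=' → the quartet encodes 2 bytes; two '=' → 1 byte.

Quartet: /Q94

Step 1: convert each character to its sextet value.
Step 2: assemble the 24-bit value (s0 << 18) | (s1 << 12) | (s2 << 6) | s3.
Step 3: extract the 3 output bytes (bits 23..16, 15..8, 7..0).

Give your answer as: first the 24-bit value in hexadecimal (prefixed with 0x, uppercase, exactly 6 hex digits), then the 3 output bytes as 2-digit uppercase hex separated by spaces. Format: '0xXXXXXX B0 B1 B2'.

Sextets: /=63, Q=16, 9=61, 4=56
24-bit: (63<<18) | (16<<12) | (61<<6) | 56
      = 0xFC0000 | 0x010000 | 0x000F40 | 0x000038
      = 0xFD0F78
Bytes: (v>>16)&0xFF=FD, (v>>8)&0xFF=0F, v&0xFF=78

Answer: 0xFD0F78 FD 0F 78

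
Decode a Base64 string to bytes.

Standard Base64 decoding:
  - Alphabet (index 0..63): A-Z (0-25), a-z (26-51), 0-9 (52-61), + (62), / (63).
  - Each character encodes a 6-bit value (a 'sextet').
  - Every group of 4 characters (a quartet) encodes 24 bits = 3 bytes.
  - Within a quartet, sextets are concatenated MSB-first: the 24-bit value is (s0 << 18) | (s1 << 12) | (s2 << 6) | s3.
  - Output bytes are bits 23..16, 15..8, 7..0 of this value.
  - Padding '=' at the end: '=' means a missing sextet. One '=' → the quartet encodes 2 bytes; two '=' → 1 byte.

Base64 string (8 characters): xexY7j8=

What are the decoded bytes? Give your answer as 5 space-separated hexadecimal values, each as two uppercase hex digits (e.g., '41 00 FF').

After char 0 ('x'=49): chars_in_quartet=1 acc=0x31 bytes_emitted=0
After char 1 ('e'=30): chars_in_quartet=2 acc=0xC5E bytes_emitted=0
After char 2 ('x'=49): chars_in_quartet=3 acc=0x317B1 bytes_emitted=0
After char 3 ('Y'=24): chars_in_quartet=4 acc=0xC5EC58 -> emit C5 EC 58, reset; bytes_emitted=3
After char 4 ('7'=59): chars_in_quartet=1 acc=0x3B bytes_emitted=3
After char 5 ('j'=35): chars_in_quartet=2 acc=0xEE3 bytes_emitted=3
After char 6 ('8'=60): chars_in_quartet=3 acc=0x3B8FC bytes_emitted=3
Padding '=': partial quartet acc=0x3B8FC -> emit EE 3F; bytes_emitted=5

Answer: C5 EC 58 EE 3F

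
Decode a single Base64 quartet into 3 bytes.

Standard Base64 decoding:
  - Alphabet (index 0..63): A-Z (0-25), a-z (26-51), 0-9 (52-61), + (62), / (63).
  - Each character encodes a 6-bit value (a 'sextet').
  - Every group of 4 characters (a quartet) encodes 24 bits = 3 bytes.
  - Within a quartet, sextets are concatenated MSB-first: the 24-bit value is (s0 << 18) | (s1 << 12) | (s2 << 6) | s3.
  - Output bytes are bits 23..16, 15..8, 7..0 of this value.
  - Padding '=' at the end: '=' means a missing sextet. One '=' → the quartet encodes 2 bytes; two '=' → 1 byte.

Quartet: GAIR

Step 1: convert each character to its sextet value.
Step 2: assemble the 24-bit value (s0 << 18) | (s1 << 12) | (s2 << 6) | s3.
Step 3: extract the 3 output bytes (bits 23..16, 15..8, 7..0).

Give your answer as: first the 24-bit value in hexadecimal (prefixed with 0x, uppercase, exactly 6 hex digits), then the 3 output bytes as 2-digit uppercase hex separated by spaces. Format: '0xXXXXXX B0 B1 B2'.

Sextets: G=6, A=0, I=8, R=17
24-bit: (6<<18) | (0<<12) | (8<<6) | 17
      = 0x180000 | 0x000000 | 0x000200 | 0x000011
      = 0x180211
Bytes: (v>>16)&0xFF=18, (v>>8)&0xFF=02, v&0xFF=11

Answer: 0x180211 18 02 11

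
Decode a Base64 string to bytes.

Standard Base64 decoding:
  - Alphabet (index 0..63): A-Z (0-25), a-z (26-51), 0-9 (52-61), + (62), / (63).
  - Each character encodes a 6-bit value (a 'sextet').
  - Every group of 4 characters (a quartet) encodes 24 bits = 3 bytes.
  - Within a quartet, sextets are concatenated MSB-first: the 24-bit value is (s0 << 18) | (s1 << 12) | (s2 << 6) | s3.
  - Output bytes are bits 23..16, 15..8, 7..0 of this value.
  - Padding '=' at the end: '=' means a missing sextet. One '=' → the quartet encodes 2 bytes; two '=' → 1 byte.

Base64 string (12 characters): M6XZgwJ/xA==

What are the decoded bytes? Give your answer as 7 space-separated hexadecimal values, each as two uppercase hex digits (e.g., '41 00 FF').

After char 0 ('M'=12): chars_in_quartet=1 acc=0xC bytes_emitted=0
After char 1 ('6'=58): chars_in_quartet=2 acc=0x33A bytes_emitted=0
After char 2 ('X'=23): chars_in_quartet=3 acc=0xCE97 bytes_emitted=0
After char 3 ('Z'=25): chars_in_quartet=4 acc=0x33A5D9 -> emit 33 A5 D9, reset; bytes_emitted=3
After char 4 ('g'=32): chars_in_quartet=1 acc=0x20 bytes_emitted=3
After char 5 ('w'=48): chars_in_quartet=2 acc=0x830 bytes_emitted=3
After char 6 ('J'=9): chars_in_quartet=3 acc=0x20C09 bytes_emitted=3
After char 7 ('/'=63): chars_in_quartet=4 acc=0x83027F -> emit 83 02 7F, reset; bytes_emitted=6
After char 8 ('x'=49): chars_in_quartet=1 acc=0x31 bytes_emitted=6
After char 9 ('A'=0): chars_in_quartet=2 acc=0xC40 bytes_emitted=6
Padding '==': partial quartet acc=0xC40 -> emit C4; bytes_emitted=7

Answer: 33 A5 D9 83 02 7F C4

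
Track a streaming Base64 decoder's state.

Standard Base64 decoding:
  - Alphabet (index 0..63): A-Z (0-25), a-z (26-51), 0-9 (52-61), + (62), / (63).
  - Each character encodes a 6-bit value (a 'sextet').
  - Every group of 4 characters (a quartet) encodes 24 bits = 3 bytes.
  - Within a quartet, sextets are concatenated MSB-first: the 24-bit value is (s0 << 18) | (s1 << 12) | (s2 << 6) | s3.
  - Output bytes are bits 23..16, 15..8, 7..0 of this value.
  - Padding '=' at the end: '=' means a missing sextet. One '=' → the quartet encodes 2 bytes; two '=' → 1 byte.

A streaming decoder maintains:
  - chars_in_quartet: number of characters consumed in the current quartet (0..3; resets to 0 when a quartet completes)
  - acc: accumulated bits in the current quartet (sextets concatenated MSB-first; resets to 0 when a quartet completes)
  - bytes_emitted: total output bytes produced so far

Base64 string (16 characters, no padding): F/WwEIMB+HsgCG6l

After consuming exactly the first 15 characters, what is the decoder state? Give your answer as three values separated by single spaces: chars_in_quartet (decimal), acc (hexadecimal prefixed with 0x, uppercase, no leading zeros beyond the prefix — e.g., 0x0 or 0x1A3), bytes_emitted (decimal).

Answer: 3 0x21BA 9

Derivation:
After char 0 ('F'=5): chars_in_quartet=1 acc=0x5 bytes_emitted=0
After char 1 ('/'=63): chars_in_quartet=2 acc=0x17F bytes_emitted=0
After char 2 ('W'=22): chars_in_quartet=3 acc=0x5FD6 bytes_emitted=0
After char 3 ('w'=48): chars_in_quartet=4 acc=0x17F5B0 -> emit 17 F5 B0, reset; bytes_emitted=3
After char 4 ('E'=4): chars_in_quartet=1 acc=0x4 bytes_emitted=3
After char 5 ('I'=8): chars_in_quartet=2 acc=0x108 bytes_emitted=3
After char 6 ('M'=12): chars_in_quartet=3 acc=0x420C bytes_emitted=3
After char 7 ('B'=1): chars_in_quartet=4 acc=0x108301 -> emit 10 83 01, reset; bytes_emitted=6
After char 8 ('+'=62): chars_in_quartet=1 acc=0x3E bytes_emitted=6
After char 9 ('H'=7): chars_in_quartet=2 acc=0xF87 bytes_emitted=6
After char 10 ('s'=44): chars_in_quartet=3 acc=0x3E1EC bytes_emitted=6
After char 11 ('g'=32): chars_in_quartet=4 acc=0xF87B20 -> emit F8 7B 20, reset; bytes_emitted=9
After char 12 ('C'=2): chars_in_quartet=1 acc=0x2 bytes_emitted=9
After char 13 ('G'=6): chars_in_quartet=2 acc=0x86 bytes_emitted=9
After char 14 ('6'=58): chars_in_quartet=3 acc=0x21BA bytes_emitted=9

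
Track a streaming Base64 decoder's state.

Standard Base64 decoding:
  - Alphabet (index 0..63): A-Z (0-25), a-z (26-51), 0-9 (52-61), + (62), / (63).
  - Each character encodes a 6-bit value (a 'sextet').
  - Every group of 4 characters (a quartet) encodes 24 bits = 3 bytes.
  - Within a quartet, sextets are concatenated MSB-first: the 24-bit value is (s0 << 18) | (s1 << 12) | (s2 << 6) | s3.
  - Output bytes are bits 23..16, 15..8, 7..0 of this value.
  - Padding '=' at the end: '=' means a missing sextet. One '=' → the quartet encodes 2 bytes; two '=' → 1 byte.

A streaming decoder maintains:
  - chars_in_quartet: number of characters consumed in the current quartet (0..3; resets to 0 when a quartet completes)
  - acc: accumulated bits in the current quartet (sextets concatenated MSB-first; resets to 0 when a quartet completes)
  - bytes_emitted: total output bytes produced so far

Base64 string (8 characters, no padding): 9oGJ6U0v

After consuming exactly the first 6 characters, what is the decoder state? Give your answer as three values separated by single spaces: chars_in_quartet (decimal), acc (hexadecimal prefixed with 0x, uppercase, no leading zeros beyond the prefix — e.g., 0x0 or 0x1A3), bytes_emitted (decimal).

After char 0 ('9'=61): chars_in_quartet=1 acc=0x3D bytes_emitted=0
After char 1 ('o'=40): chars_in_quartet=2 acc=0xF68 bytes_emitted=0
After char 2 ('G'=6): chars_in_quartet=3 acc=0x3DA06 bytes_emitted=0
After char 3 ('J'=9): chars_in_quartet=4 acc=0xF68189 -> emit F6 81 89, reset; bytes_emitted=3
After char 4 ('6'=58): chars_in_quartet=1 acc=0x3A bytes_emitted=3
After char 5 ('U'=20): chars_in_quartet=2 acc=0xE94 bytes_emitted=3

Answer: 2 0xE94 3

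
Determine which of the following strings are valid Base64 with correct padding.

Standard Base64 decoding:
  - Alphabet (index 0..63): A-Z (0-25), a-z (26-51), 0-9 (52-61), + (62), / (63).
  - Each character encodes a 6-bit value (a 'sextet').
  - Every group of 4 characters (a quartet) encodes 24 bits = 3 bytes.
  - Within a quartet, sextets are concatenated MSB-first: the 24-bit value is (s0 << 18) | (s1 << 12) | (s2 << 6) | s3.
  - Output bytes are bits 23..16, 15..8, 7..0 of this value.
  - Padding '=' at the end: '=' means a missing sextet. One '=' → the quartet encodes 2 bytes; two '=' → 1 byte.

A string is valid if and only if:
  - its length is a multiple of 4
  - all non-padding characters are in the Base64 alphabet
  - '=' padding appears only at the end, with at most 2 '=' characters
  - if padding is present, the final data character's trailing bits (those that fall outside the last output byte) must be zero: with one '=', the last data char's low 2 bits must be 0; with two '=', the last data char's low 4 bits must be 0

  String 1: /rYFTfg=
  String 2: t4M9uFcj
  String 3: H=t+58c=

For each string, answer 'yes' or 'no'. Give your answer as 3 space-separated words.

Answer: yes yes no

Derivation:
String 1: '/rYFTfg=' → valid
String 2: 't4M9uFcj' → valid
String 3: 'H=t+58c=' → invalid (bad char(s): ['=']; '=' in middle)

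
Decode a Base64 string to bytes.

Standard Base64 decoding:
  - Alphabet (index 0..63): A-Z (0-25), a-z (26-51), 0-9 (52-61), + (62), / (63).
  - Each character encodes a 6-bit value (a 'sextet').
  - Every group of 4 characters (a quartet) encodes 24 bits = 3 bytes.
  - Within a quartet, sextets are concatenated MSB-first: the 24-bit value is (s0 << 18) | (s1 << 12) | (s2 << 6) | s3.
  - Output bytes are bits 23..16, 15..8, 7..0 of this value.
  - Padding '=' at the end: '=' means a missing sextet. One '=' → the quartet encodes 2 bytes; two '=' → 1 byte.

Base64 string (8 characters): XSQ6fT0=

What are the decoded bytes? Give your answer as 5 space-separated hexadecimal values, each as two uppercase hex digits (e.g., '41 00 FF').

After char 0 ('X'=23): chars_in_quartet=1 acc=0x17 bytes_emitted=0
After char 1 ('S'=18): chars_in_quartet=2 acc=0x5D2 bytes_emitted=0
After char 2 ('Q'=16): chars_in_quartet=3 acc=0x17490 bytes_emitted=0
After char 3 ('6'=58): chars_in_quartet=4 acc=0x5D243A -> emit 5D 24 3A, reset; bytes_emitted=3
After char 4 ('f'=31): chars_in_quartet=1 acc=0x1F bytes_emitted=3
After char 5 ('T'=19): chars_in_quartet=2 acc=0x7D3 bytes_emitted=3
After char 6 ('0'=52): chars_in_quartet=3 acc=0x1F4F4 bytes_emitted=3
Padding '=': partial quartet acc=0x1F4F4 -> emit 7D 3D; bytes_emitted=5

Answer: 5D 24 3A 7D 3D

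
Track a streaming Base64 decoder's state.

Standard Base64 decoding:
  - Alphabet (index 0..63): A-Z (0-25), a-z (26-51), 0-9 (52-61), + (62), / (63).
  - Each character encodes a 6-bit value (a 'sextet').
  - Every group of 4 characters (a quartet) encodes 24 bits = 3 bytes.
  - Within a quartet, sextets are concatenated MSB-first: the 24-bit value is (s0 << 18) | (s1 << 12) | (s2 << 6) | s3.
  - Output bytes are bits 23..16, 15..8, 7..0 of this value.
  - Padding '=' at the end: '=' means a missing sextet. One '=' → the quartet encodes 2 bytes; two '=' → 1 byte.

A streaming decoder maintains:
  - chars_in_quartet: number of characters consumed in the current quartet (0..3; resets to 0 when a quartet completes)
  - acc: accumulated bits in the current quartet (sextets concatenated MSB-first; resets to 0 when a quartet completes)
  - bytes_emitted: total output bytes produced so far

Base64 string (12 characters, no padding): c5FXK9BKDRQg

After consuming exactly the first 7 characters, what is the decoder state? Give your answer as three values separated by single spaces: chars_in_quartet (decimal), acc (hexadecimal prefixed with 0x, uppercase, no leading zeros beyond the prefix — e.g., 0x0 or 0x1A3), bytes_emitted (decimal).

After char 0 ('c'=28): chars_in_quartet=1 acc=0x1C bytes_emitted=0
After char 1 ('5'=57): chars_in_quartet=2 acc=0x739 bytes_emitted=0
After char 2 ('F'=5): chars_in_quartet=3 acc=0x1CE45 bytes_emitted=0
After char 3 ('X'=23): chars_in_quartet=4 acc=0x739157 -> emit 73 91 57, reset; bytes_emitted=3
After char 4 ('K'=10): chars_in_quartet=1 acc=0xA bytes_emitted=3
After char 5 ('9'=61): chars_in_quartet=2 acc=0x2BD bytes_emitted=3
After char 6 ('B'=1): chars_in_quartet=3 acc=0xAF41 bytes_emitted=3

Answer: 3 0xAF41 3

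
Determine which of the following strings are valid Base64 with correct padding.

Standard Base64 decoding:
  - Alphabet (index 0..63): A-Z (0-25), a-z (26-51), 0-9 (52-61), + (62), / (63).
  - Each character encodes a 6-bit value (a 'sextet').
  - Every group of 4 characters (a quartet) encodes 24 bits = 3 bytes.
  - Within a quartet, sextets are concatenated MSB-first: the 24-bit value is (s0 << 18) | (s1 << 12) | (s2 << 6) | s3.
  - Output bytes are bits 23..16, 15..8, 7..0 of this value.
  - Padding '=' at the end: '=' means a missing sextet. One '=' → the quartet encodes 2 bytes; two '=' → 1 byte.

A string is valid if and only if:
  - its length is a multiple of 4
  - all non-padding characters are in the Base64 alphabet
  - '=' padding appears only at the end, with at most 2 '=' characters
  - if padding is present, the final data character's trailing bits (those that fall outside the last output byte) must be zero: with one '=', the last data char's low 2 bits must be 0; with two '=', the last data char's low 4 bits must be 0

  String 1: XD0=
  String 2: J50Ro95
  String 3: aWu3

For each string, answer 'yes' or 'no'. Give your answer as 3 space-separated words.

String 1: 'XD0=' → valid
String 2: 'J50Ro95' → invalid (len=7 not mult of 4)
String 3: 'aWu3' → valid

Answer: yes no yes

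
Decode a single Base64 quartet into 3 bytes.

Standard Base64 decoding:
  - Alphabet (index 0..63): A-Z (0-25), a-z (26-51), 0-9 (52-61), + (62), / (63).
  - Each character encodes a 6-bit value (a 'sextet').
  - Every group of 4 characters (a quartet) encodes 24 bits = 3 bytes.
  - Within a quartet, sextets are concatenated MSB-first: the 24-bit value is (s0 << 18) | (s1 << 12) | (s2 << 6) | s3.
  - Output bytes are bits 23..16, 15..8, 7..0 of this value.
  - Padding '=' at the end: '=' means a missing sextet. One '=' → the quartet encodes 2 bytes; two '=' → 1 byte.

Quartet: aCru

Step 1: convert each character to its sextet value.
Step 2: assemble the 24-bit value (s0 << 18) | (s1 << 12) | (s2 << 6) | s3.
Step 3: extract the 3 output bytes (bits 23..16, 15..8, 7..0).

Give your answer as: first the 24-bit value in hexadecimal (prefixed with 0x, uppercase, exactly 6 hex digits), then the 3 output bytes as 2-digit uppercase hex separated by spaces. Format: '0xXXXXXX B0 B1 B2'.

Answer: 0x682AEE 68 2A EE

Derivation:
Sextets: a=26, C=2, r=43, u=46
24-bit: (26<<18) | (2<<12) | (43<<6) | 46
      = 0x680000 | 0x002000 | 0x000AC0 | 0x00002E
      = 0x682AEE
Bytes: (v>>16)&0xFF=68, (v>>8)&0xFF=2A, v&0xFF=EE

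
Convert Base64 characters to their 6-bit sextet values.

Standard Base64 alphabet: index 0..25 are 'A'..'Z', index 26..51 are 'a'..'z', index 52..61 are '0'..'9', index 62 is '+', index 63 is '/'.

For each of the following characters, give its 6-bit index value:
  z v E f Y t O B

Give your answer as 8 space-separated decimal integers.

'z': a..z range, 26 + ord('z') − ord('a') = 51
'v': a..z range, 26 + ord('v') − ord('a') = 47
'E': A..Z range, ord('E') − ord('A') = 4
'f': a..z range, 26 + ord('f') − ord('a') = 31
'Y': A..Z range, ord('Y') − ord('A') = 24
't': a..z range, 26 + ord('t') − ord('a') = 45
'O': A..Z range, ord('O') − ord('A') = 14
'B': A..Z range, ord('B') − ord('A') = 1

Answer: 51 47 4 31 24 45 14 1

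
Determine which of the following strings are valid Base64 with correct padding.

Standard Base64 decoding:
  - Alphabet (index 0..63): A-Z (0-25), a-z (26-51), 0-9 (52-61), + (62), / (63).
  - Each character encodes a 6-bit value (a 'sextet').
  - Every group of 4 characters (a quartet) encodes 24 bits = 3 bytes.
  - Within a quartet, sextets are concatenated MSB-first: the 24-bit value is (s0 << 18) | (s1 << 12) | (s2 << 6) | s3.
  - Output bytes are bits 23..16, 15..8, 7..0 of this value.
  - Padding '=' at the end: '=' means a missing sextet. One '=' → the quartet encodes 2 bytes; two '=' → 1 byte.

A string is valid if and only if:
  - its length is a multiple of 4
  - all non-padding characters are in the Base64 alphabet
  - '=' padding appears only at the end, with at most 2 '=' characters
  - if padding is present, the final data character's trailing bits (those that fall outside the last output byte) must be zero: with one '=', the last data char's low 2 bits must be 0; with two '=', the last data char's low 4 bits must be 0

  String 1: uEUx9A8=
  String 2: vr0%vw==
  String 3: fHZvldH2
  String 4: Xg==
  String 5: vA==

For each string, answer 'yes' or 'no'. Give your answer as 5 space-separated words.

Answer: yes no yes yes yes

Derivation:
String 1: 'uEUx9A8=' → valid
String 2: 'vr0%vw==' → invalid (bad char(s): ['%'])
String 3: 'fHZvldH2' → valid
String 4: 'Xg==' → valid
String 5: 'vA==' → valid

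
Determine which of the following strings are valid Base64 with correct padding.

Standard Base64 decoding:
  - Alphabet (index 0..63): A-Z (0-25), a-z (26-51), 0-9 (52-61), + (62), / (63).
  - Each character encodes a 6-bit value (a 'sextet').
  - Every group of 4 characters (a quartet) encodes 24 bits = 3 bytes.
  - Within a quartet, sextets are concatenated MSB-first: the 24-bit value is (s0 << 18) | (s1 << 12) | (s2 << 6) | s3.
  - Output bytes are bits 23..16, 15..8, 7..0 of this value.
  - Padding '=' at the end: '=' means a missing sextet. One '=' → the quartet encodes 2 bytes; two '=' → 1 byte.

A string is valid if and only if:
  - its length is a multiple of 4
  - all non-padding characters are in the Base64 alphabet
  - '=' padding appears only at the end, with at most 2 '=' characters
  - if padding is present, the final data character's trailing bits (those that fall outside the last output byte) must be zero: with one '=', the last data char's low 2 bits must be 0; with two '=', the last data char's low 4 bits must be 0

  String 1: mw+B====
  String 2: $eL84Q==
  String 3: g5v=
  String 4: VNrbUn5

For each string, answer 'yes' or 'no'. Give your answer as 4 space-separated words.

String 1: 'mw+B====' → invalid (4 pad chars (max 2))
String 2: '$eL84Q==' → invalid (bad char(s): ['$'])
String 3: 'g5v=' → invalid (bad trailing bits)
String 4: 'VNrbUn5' → invalid (len=7 not mult of 4)

Answer: no no no no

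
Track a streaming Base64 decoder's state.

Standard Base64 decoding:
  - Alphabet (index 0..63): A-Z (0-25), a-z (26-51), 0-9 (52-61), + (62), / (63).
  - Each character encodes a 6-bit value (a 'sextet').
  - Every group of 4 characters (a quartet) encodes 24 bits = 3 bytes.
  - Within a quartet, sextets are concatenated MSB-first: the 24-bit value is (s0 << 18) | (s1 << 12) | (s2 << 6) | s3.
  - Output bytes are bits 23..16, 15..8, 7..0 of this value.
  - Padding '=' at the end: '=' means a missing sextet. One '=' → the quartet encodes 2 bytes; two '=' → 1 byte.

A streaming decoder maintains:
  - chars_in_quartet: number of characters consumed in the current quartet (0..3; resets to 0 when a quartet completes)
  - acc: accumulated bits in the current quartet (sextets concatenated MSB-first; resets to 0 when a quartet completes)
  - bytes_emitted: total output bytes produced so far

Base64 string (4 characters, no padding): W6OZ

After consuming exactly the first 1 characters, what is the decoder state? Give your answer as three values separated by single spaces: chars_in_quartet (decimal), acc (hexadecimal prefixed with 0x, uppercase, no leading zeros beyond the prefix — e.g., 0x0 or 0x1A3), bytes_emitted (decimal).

After char 0 ('W'=22): chars_in_quartet=1 acc=0x16 bytes_emitted=0

Answer: 1 0x16 0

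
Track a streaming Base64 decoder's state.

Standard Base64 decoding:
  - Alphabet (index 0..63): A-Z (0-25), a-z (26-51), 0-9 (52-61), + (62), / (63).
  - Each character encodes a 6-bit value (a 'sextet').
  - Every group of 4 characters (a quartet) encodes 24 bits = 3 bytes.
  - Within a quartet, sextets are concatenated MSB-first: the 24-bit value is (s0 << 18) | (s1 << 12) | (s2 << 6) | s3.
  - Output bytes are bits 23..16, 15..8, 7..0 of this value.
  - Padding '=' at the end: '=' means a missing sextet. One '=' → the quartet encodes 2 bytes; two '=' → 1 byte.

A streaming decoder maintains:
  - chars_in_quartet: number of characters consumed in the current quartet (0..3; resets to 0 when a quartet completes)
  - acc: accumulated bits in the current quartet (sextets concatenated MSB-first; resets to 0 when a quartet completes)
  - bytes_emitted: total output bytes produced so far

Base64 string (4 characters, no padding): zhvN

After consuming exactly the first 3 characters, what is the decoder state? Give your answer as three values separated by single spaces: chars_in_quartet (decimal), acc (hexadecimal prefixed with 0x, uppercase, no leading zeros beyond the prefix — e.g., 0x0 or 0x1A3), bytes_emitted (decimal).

After char 0 ('z'=51): chars_in_quartet=1 acc=0x33 bytes_emitted=0
After char 1 ('h'=33): chars_in_quartet=2 acc=0xCE1 bytes_emitted=0
After char 2 ('v'=47): chars_in_quartet=3 acc=0x3386F bytes_emitted=0

Answer: 3 0x3386F 0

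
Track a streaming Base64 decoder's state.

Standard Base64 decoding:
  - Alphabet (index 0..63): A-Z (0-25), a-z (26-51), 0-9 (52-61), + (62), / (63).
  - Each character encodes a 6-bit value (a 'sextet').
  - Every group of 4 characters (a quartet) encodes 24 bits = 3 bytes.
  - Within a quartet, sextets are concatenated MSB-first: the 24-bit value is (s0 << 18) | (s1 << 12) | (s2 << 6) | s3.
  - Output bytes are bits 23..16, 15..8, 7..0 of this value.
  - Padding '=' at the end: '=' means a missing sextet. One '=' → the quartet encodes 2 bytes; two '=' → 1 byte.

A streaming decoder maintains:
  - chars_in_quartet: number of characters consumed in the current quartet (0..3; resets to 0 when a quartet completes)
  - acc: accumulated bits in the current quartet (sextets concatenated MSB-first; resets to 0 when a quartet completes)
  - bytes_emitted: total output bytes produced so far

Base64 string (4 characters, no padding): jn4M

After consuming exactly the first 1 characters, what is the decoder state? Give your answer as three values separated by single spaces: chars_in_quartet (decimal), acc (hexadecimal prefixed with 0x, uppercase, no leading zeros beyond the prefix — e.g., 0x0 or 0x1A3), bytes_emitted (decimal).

Answer: 1 0x23 0

Derivation:
After char 0 ('j'=35): chars_in_quartet=1 acc=0x23 bytes_emitted=0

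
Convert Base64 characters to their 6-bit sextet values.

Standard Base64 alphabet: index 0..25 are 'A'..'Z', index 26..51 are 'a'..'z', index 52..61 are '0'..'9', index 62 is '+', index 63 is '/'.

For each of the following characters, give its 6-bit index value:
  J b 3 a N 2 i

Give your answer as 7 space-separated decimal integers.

Answer: 9 27 55 26 13 54 34

Derivation:
'J': A..Z range, ord('J') − ord('A') = 9
'b': a..z range, 26 + ord('b') − ord('a') = 27
'3': 0..9 range, 52 + ord('3') − ord('0') = 55
'a': a..z range, 26 + ord('a') − ord('a') = 26
'N': A..Z range, ord('N') − ord('A') = 13
'2': 0..9 range, 52 + ord('2') − ord('0') = 54
'i': a..z range, 26 + ord('i') − ord('a') = 34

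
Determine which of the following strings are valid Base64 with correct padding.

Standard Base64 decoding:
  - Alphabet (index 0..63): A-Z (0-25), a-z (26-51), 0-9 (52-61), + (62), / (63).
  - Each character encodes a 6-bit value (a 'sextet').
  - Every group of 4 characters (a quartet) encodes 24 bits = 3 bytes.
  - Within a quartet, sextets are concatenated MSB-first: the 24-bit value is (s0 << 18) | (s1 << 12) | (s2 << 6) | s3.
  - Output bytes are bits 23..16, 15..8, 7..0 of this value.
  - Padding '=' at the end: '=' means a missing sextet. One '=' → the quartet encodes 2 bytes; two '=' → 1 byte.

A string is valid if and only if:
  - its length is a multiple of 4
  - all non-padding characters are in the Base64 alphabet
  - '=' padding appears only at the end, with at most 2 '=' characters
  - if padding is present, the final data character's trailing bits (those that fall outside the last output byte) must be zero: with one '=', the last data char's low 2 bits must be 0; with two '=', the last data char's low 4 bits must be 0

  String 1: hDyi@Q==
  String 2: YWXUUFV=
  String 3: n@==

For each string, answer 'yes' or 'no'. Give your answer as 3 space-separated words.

Answer: no no no

Derivation:
String 1: 'hDyi@Q==' → invalid (bad char(s): ['@'])
String 2: 'YWXUUFV=' → invalid (bad trailing bits)
String 3: 'n@==' → invalid (bad char(s): ['@'])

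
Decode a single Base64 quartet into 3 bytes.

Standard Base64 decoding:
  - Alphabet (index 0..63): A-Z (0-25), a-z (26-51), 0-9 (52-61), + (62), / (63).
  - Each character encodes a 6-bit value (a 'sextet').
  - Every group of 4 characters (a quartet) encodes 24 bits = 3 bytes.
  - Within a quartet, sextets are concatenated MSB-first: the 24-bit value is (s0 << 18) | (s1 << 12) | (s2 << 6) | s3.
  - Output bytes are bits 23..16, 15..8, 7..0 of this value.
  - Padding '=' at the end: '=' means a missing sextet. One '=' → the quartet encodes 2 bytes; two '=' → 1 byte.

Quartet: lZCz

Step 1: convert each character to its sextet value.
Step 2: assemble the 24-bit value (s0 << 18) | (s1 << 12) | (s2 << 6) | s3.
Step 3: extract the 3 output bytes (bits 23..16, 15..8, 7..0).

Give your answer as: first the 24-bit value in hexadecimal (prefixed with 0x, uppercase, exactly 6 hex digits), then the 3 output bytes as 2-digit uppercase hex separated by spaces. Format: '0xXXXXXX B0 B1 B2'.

Sextets: l=37, Z=25, C=2, z=51
24-bit: (37<<18) | (25<<12) | (2<<6) | 51
      = 0x940000 | 0x019000 | 0x000080 | 0x000033
      = 0x9590B3
Bytes: (v>>16)&0xFF=95, (v>>8)&0xFF=90, v&0xFF=B3

Answer: 0x9590B3 95 90 B3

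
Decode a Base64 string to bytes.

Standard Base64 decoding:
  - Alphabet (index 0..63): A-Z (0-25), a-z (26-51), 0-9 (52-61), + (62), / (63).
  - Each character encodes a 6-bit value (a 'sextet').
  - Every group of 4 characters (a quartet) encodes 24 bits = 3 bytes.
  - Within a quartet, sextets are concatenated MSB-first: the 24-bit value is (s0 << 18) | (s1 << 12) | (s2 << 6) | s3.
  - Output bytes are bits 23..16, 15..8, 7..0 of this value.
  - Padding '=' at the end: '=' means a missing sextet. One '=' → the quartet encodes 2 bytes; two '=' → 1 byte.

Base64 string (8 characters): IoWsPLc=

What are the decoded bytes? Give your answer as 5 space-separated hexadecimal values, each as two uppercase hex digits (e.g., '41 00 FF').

Answer: 22 85 AC 3C B7

Derivation:
After char 0 ('I'=8): chars_in_quartet=1 acc=0x8 bytes_emitted=0
After char 1 ('o'=40): chars_in_quartet=2 acc=0x228 bytes_emitted=0
After char 2 ('W'=22): chars_in_quartet=3 acc=0x8A16 bytes_emitted=0
After char 3 ('s'=44): chars_in_quartet=4 acc=0x2285AC -> emit 22 85 AC, reset; bytes_emitted=3
After char 4 ('P'=15): chars_in_quartet=1 acc=0xF bytes_emitted=3
After char 5 ('L'=11): chars_in_quartet=2 acc=0x3CB bytes_emitted=3
After char 6 ('c'=28): chars_in_quartet=3 acc=0xF2DC bytes_emitted=3
Padding '=': partial quartet acc=0xF2DC -> emit 3C B7; bytes_emitted=5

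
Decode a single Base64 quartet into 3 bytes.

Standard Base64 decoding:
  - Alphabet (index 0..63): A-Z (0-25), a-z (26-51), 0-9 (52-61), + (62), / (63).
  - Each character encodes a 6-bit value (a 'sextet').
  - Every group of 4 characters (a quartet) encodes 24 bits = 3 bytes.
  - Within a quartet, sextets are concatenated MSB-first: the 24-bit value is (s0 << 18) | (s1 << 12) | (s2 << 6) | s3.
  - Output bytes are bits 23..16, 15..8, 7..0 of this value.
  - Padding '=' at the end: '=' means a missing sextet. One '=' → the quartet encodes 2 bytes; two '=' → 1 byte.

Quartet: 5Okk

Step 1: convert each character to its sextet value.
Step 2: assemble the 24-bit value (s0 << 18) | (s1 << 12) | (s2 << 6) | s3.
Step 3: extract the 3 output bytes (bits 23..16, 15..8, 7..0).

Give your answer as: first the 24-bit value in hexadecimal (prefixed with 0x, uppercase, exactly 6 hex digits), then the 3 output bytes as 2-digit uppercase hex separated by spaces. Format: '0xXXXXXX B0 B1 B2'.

Sextets: 5=57, O=14, k=36, k=36
24-bit: (57<<18) | (14<<12) | (36<<6) | 36
      = 0xE40000 | 0x00E000 | 0x000900 | 0x000024
      = 0xE4E924
Bytes: (v>>16)&0xFF=E4, (v>>8)&0xFF=E9, v&0xFF=24

Answer: 0xE4E924 E4 E9 24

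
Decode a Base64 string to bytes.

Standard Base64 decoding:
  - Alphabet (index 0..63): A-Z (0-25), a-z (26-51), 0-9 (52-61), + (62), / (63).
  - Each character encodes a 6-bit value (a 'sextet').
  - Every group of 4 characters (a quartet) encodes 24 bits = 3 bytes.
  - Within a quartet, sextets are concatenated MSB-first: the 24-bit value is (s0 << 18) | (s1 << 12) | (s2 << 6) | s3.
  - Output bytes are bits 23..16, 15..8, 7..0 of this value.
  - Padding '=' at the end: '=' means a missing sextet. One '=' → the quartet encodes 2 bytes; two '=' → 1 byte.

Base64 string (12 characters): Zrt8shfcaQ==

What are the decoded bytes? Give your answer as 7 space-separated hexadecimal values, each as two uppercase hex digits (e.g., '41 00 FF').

Answer: 66 BB 7C B2 17 DC 69

Derivation:
After char 0 ('Z'=25): chars_in_quartet=1 acc=0x19 bytes_emitted=0
After char 1 ('r'=43): chars_in_quartet=2 acc=0x66B bytes_emitted=0
After char 2 ('t'=45): chars_in_quartet=3 acc=0x19AED bytes_emitted=0
After char 3 ('8'=60): chars_in_quartet=4 acc=0x66BB7C -> emit 66 BB 7C, reset; bytes_emitted=3
After char 4 ('s'=44): chars_in_quartet=1 acc=0x2C bytes_emitted=3
After char 5 ('h'=33): chars_in_quartet=2 acc=0xB21 bytes_emitted=3
After char 6 ('f'=31): chars_in_quartet=3 acc=0x2C85F bytes_emitted=3
After char 7 ('c'=28): chars_in_quartet=4 acc=0xB217DC -> emit B2 17 DC, reset; bytes_emitted=6
After char 8 ('a'=26): chars_in_quartet=1 acc=0x1A bytes_emitted=6
After char 9 ('Q'=16): chars_in_quartet=2 acc=0x690 bytes_emitted=6
Padding '==': partial quartet acc=0x690 -> emit 69; bytes_emitted=7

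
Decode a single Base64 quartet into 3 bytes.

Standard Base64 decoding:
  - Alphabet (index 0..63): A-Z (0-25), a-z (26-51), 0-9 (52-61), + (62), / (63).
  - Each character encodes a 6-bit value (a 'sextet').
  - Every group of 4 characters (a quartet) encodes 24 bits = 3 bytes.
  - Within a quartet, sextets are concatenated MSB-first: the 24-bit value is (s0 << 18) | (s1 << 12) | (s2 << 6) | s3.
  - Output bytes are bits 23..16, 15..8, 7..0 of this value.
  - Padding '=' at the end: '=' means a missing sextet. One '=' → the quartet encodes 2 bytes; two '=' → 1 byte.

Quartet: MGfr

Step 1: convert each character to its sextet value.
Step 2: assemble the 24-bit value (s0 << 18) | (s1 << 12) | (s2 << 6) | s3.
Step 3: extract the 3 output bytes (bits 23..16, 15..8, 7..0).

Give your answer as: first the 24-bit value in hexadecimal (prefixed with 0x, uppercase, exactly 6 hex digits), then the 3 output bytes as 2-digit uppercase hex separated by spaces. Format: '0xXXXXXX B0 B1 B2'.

Answer: 0x3067EB 30 67 EB

Derivation:
Sextets: M=12, G=6, f=31, r=43
24-bit: (12<<18) | (6<<12) | (31<<6) | 43
      = 0x300000 | 0x006000 | 0x0007C0 | 0x00002B
      = 0x3067EB
Bytes: (v>>16)&0xFF=30, (v>>8)&0xFF=67, v&0xFF=EB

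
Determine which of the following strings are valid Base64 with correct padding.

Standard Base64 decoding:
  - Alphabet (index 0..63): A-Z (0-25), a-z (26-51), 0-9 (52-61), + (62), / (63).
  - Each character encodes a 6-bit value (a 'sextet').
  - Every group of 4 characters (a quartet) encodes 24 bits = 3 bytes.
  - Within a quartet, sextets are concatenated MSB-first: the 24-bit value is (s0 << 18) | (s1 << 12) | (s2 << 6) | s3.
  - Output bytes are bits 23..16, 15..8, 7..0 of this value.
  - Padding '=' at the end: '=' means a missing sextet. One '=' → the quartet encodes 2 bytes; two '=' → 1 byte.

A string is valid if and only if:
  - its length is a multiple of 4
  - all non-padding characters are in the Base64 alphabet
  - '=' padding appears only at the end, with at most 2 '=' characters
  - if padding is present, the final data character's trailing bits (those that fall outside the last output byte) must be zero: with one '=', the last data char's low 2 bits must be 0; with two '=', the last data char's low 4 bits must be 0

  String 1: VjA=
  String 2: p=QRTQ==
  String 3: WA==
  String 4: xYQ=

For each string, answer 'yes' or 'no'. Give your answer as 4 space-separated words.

String 1: 'VjA=' → valid
String 2: 'p=QRTQ==' → invalid (bad char(s): ['=']; '=' in middle)
String 3: 'WA==' → valid
String 4: 'xYQ=' → valid

Answer: yes no yes yes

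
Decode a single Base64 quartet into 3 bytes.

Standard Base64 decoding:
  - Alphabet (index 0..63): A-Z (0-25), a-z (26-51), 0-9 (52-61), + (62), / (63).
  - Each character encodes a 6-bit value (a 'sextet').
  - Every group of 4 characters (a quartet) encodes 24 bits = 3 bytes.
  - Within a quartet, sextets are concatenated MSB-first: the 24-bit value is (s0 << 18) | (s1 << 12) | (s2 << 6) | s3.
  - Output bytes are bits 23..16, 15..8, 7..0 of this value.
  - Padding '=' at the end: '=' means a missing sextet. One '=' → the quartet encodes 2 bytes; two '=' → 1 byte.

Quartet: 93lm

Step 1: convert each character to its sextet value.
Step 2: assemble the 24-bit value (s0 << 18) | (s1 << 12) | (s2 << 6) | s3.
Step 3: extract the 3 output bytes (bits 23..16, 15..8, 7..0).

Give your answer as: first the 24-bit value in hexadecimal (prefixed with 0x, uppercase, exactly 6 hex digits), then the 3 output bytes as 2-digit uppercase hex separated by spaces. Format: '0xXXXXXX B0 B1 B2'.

Answer: 0xF77966 F7 79 66

Derivation:
Sextets: 9=61, 3=55, l=37, m=38
24-bit: (61<<18) | (55<<12) | (37<<6) | 38
      = 0xF40000 | 0x037000 | 0x000940 | 0x000026
      = 0xF77966
Bytes: (v>>16)&0xFF=F7, (v>>8)&0xFF=79, v&0xFF=66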